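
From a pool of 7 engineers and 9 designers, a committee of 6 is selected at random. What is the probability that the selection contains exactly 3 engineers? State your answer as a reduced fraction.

Total number of selections: C(16,6) = 8008.
Selections with exactly 3 engineers: choose 3 of the 7 engineers and 3 of the 9 designers, C(7,3)·C(9,3) = 35·84 = 2940.
Probability = 2940/8008 = 105/286.

105/286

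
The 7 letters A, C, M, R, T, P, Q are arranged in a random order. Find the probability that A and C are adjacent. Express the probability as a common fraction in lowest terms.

2/7

There are 7! = 5040 arrangements.
Treat A and C as a block: 6! arrangements of the blocks × 2 orders within the block = 2·720 = 1440.
Probability = 1440/5040 = 2/7.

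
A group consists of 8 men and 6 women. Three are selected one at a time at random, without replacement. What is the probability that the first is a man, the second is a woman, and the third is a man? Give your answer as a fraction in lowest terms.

2/13

Multiply the conditional probabilities at each draw: 8/14 · 6/13 · 7/12 = 336/2184 = 2/13.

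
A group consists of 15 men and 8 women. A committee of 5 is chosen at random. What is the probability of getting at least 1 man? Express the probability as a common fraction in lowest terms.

There are C(23,5) = 33649 ways to choose the 5.
The complement is all 5 are women: C(8,5) = 56.
Probability = 1 − 56/33649 = 33593/33649 = 4799/4807.

4799/4807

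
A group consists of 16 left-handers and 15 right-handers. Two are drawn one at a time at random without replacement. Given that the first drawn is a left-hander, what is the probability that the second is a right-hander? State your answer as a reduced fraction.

1/2

After removing one left-hander, 30 remain: 15 left-handers and 15 right-handers.
So the probability the next is a right-hander is 15/30 = 1/2.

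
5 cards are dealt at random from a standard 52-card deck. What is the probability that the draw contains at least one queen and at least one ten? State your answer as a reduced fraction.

There are C(52,5) = 2598960 possible draws.
By inclusion-exclusion on the complements, draws missing all queens or all tens: C(48,5) + C(48,5) − C(44,5) = 1712304 + 1712304 − 1086008 = 2338600.
So draws with at least one of each: 2598960 − 2338600 = 260360, probability 260360/2598960 = 6509/64974.

6509/64974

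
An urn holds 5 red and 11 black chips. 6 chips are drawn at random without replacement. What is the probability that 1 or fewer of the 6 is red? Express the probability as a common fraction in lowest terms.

There are C(16,6) = 8008 ways to choose the 6.
Favorable selections (1 or fewer red): C(5,0)·C(11,6) + C(5,1)·C(11,5) = 462 + 2310 = 2772.
Probability = 2772/8008 = 9/26.

9/26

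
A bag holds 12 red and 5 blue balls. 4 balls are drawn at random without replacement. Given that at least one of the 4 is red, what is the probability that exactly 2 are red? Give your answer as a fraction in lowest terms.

132/475

Work in counts. Selections with at least one red: C(17,4) − C(5,4) = 2380 − 5 = 2375.
Of those, selections where exactly 2 are red: C(12,2)·C(5,2) = 66·10 = 660.
Conditional probability = 660/2375 = 132/475.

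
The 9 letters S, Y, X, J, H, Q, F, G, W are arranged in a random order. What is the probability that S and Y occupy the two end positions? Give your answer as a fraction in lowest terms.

1/36

There are 9! = 362880 arrangements.
Place S and Y at the ends in 2 ways, arrange the remaining 7 in 7! = 5040 ways: 2·5040 = 10080.
Probability = 10080/362880 = 1/36.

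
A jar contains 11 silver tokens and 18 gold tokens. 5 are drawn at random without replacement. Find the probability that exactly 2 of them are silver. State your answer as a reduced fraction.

2992/7917

Total number of selections: C(29,5) = 118755.
Selections with exactly 2 silver: choose 2 of the 11 silver and 3 of the 18 gold, C(11,2)·C(18,3) = 55·816 = 44880.
Probability = 44880/118755 = 2992/7917.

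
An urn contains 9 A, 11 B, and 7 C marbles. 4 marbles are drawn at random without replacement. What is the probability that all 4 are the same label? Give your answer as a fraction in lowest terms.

491/17550

There are C(27,4) = 17550 ways to draw 4 marbles.
All same label: C(9,4) + C(11,4) + C(7,4) = 126 + 330 + 35 = 491.
Probability = 491/17550.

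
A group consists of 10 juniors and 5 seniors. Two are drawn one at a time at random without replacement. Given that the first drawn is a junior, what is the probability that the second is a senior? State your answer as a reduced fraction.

After removing one junior, 14 remain: 9 juniors and 5 seniors.
So the probability the next is a senior is 5/14.

5/14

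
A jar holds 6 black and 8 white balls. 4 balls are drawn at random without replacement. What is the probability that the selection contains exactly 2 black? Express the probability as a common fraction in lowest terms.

The sample space is all 4-subsets of the 14: C(14,4) = 1001.
Selections with exactly 2 black: choose 2 of the 6 black and 2 of the 8 white, C(6,2)·C(8,2) = 15·28 = 420.
Probability = 420/1001 = 60/143.

60/143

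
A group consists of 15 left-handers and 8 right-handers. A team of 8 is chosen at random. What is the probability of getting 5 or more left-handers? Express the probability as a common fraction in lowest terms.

Total selections: C(23,8) = 490314.
Favorable selections (5 or more left-handers): C(15,5)·C(8,3) + C(15,6)·C(8,2) + C(15,7)·C(8,1) + C(15,8)·C(8,0) = 168168 + 140140 + 51480 + 6435 = 366223.
Probability = 366223/490314 = 33293/44574.

33293/44574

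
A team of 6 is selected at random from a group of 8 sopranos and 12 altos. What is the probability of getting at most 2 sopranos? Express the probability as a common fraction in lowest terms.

176/323

Total selections: C(20,6) = 38760.
Favorable selections (at most 2 sopranos): C(8,0)·C(12,6) + C(8,1)·C(12,5) + C(8,2)·C(12,4) = 924 + 6336 + 13860 = 21120.
Probability = 21120/38760 = 176/323.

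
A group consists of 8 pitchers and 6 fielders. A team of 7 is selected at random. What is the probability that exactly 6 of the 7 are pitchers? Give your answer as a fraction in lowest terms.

7/143

Total number of selections: C(14,7) = 3432.
Selections with exactly 6 pitchers: choose 6 of the 8 pitchers and 1 of the 6 fielders, C(8,6)·C(6,1) = 28·6 = 168.
Probability = 168/3432 = 7/143.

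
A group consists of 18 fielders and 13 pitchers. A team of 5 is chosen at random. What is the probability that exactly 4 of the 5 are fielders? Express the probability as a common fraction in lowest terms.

4420/18879

Total number of selections: C(31,5) = 169911.
Selections with exactly 4 fielders: choose 4 of the 18 fielders and 1 of the 13 pitchers, C(18,4)·C(13,1) = 3060·13 = 39780.
Probability = 39780/169911 = 4420/18879.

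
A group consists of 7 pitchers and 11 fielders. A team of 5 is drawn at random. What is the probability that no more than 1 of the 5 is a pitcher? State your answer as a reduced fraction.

Total selections: C(18,5) = 8568.
Favorable selections (no more than 1 pitcher): C(7,0)·C(11,5) + C(7,1)·C(11,4) = 462 + 2310 = 2772.
Probability = 2772/8568 = 11/34.

11/34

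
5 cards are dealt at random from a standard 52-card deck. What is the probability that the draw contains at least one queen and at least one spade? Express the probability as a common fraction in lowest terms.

229297/866320

There are C(52,5) = 2598960 possible draws.
By inclusion-exclusion on the complements, draws missing all queens or all spades: C(48,5) + C(39,5) − C(36,5) = 1712304 + 575757 − 376992 = 1911069.
So draws with at least one of each: 2598960 − 1911069 = 687891, probability 687891/2598960 = 229297/866320.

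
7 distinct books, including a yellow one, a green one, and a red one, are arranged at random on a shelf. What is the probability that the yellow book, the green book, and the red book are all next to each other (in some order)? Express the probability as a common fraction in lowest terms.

1/7

There are 7! = 5040 arrangements.
Treat the three as one block: 5! placements × 3! orders within the block = 120·6 = 720.
Probability = 720/5040 = 1/7.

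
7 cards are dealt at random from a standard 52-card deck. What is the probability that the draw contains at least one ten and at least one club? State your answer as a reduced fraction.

There are C(52,7) = 133784560 possible draws.
By inclusion-exclusion on the complements, draws missing all tens or all clubs: C(48,7) + C(39,7) − C(36,7) = 73629072 + 15380937 − 8347680 = 80662329.
So draws with at least one of each: 133784560 − 80662329 = 53122231, probability 53122231/133784560.

53122231/133784560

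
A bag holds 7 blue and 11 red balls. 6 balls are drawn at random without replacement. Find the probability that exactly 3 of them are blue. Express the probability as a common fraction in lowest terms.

275/884

Total number of selections: C(18,6) = 18564.
Selections with exactly 3 blue: choose 3 of the 7 blue and 3 of the 11 red, C(7,3)·C(11,3) = 35·165 = 5775.
Probability = 5775/18564 = 275/884.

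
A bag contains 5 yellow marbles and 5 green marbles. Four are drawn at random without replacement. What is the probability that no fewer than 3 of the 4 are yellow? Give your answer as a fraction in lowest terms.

11/42

There are C(10,4) = 210 ways to choose the 4.
Favorable selections (no fewer than 3 yellow): C(5,3)·C(5,1) + C(5,4)·C(5,0) = 50 + 5 = 55.
Probability = 55/210 = 11/42.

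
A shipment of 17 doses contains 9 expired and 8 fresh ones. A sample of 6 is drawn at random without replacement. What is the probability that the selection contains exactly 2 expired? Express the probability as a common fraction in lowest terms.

Total number of selections: C(17,6) = 12376.
Selections with exactly 2 expired: choose 2 of the 9 expired and 4 of the 8 fresh, C(9,2)·C(8,4) = 36·70 = 2520.
Probability = 2520/12376 = 45/221.

45/221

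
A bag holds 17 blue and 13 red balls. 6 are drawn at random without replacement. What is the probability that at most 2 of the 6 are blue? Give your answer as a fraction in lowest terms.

1859/9135

Total selections: C(30,6) = 593775.
Favorable selections (at most 2 blue): C(17,0)·C(13,6) + C(17,1)·C(13,5) + C(17,2)·C(13,4) = 1716 + 21879 + 97240 = 120835.
Probability = 120835/593775 = 1859/9135.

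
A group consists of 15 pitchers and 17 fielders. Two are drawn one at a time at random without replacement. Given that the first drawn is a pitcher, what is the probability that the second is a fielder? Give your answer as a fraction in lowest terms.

17/31

After removing one pitcher, 31 remain: 14 pitchers and 17 fielders.
So the probability the next is a fielder is 17/31.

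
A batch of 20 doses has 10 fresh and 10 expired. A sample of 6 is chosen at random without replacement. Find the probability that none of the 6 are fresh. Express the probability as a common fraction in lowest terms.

There are C(20,6) = 38760 possible selections.
Selections with no fresh (all expired): C(10,6) = 210.
Probability = 210/38760 = 7/1292.

7/1292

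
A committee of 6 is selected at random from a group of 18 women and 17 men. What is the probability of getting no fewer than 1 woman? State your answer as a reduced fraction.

1692/1705

Total selections: C(35,6) = 1623160.
The complement is all 6 are men: C(17,6) = 12376.
Probability = 1 − 12376/1623160 = 1610784/1623160 = 1692/1705.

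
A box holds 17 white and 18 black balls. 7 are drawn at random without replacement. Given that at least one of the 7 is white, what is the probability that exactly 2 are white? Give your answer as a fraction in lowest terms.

Work in counts. Selections with at least one white: C(35,7) − C(18,7) = 6724520 − 31824 = 6692696.
Of those, selections where exactly 2 are white: C(17,2)·C(18,5) = 136·8568 = 1165248.
Conditional probability = 1165248/6692696 = 8568/49211.

8568/49211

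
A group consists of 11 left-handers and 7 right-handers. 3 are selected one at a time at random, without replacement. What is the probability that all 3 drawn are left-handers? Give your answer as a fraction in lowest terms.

55/272

Multiply the conditional probabilities at each draw: 11/18 · 10/17 · 9/16 = 990/4896 = 55/272.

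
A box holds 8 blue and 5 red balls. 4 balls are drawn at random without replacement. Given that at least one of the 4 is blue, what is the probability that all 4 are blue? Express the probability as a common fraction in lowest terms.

7/71

Work in counts. Selections with at least one blue: C(13,4) − C(5,4) = 715 − 5 = 710.
Of those, selections where all 4 are blue: C(8,4) = 70.
Conditional probability = 70/710 = 7/71.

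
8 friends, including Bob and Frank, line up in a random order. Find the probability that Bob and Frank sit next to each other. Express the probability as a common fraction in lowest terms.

1/4

There are 8! = 40320 arrangements.
Treat Bob and Frank as a block: 7! arrangements of the blocks × 2 orders within the block = 2·5040 = 10080.
Probability = 10080/40320 = 1/4.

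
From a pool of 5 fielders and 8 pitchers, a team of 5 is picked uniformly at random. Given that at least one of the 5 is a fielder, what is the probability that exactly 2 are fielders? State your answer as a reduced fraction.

Work in counts. Selections with at least one fielder: C(13,5) − C(8,5) = 1287 − 56 = 1231.
Of those, selections where exactly 2 are fielders: C(5,2)·C(8,3) = 10·56 = 560.
Conditional probability = 560/1231.

560/1231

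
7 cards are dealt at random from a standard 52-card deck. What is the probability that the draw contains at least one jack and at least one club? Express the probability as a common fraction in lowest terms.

53122231/133784560

There are C(52,7) = 133784560 possible draws.
By inclusion-exclusion on the complements, draws missing all jacks or all clubs: C(48,7) + C(39,7) − C(36,7) = 73629072 + 15380937 − 8347680 = 80662329.
So draws with at least one of each: 133784560 − 80662329 = 53122231, probability 53122231/133784560.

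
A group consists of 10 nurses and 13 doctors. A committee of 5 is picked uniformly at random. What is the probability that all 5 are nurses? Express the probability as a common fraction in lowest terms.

36/4807

There are C(23,5) = 33649 possible selections.
Selections with all nurses: C(10,5) = 252.
Probability = 252/33649 = 36/4807.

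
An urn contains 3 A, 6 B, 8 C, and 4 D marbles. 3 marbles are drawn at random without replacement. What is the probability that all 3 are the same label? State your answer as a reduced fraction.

81/1330

There are C(21,3) = 1330 ways to draw 3 marbles.
All same label: C(3,3) + C(6,3) + C(8,3) + C(4,3) = 1 + 20 + 56 + 4 = 81.
Probability = 81/1330.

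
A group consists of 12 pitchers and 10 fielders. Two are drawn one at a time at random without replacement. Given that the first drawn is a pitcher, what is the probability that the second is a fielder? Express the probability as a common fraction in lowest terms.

After removing one pitcher, 21 remain: 11 pitchers and 10 fielders.
So the probability the next is a fielder is 10/21.

10/21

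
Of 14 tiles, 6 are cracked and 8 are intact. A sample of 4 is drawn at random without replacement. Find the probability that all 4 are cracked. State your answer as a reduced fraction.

15/1001

There are C(14,4) = 1001 possible selections.
Selections with all cracked: C(6,4) = 15.
Probability = 15/1001.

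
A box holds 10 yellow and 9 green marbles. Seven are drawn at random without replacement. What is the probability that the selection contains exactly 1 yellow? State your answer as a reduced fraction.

70/4199

There are C(19,7) = 50388 ways to choose 7 from 19.
Selections with exactly 1 yellow: choose 1 of the 10 yellow and 6 of the 9 green, C(10,1)·C(9,6) = 10·84 = 840.
Probability = 840/50388 = 70/4199.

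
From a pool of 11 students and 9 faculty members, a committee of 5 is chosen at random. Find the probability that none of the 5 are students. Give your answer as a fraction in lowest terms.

There are C(20,5) = 15504 possible selections.
Selections with no students (all faculty members): C(9,5) = 126.
Probability = 126/15504 = 21/2584.

21/2584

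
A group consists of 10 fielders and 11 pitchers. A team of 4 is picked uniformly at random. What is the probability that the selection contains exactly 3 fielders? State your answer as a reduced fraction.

88/399

The sample space is all 4-subsets of the 21: C(21,4) = 5985.
Selections with exactly 3 fielders: choose 3 of the 10 fielders and 1 of the 11 pitchers, C(10,3)·C(11,1) = 120·11 = 1320.
Probability = 1320/5985 = 88/399.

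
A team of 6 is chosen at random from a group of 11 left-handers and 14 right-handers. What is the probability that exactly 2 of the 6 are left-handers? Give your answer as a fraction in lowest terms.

143/460

Total number of selections: C(25,6) = 177100.
Selections with exactly 2 left-handers: choose 2 of the 11 left-handers and 4 of the 14 right-handers, C(11,2)·C(14,4) = 55·1001 = 55055.
Probability = 55055/177100 = 143/460.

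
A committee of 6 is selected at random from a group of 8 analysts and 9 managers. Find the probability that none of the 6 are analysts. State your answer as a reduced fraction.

3/442

There are C(17,6) = 12376 possible selections.
Selections with no analysts (all managers): C(9,6) = 84.
Probability = 84/12376 = 3/442.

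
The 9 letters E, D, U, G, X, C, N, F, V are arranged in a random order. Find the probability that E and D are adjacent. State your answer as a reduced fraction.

There are 9! = 362880 arrangements.
Treat E and D as a block: 8! arrangements of the blocks × 2 orders within the block = 2·40320 = 80640.
Probability = 80640/362880 = 2/9.

2/9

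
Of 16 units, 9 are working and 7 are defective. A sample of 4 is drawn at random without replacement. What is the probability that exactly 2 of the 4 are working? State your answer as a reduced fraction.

The sample space is all 4-subsets of the 16: C(16,4) = 1820.
Selections with exactly 2 working: choose 2 of the 9 working and 2 of the 7 defective, C(9,2)·C(7,2) = 36·21 = 756.
Probability = 756/1820 = 27/65.

27/65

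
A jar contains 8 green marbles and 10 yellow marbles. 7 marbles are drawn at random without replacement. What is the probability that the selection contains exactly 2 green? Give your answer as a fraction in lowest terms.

49/221

The sample space is all 7-subsets of the 18: C(18,7) = 31824.
Selections with exactly 2 green: choose 2 of the 8 green and 5 of the 10 yellow, C(8,2)·C(10,5) = 28·252 = 7056.
Probability = 7056/31824 = 49/221.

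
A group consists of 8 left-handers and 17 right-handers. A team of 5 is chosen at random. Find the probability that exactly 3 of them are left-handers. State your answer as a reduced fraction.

There are C(25,5) = 53130 ways to choose 5 from 25.
Selections with exactly 3 left-handers: choose 3 of the 8 left-handers and 2 of the 17 right-handers, C(8,3)·C(17,2) = 56·136 = 7616.
Probability = 7616/53130 = 544/3795.

544/3795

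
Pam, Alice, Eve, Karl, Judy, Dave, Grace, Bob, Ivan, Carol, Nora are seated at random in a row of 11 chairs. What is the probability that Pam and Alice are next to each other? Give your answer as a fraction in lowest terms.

There are 11! = 39916800 arrangements.
Treat Pam and Alice as a block: 10! arrangements of the blocks × 2 orders within the block = 2·3628800 = 7257600.
Probability = 7257600/39916800 = 2/11.

2/11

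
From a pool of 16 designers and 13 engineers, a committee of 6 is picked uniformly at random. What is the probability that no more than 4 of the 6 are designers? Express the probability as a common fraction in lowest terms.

Total selections: C(29,6) = 475020.
Count the complement (more than 4 designers): C(16,5)·C(13,1) + C(16,6)·C(13,0) = 56784 + 8008 = 64792.
Probability = 1 − 64792/475020 = 410228/475020 = 1127/1305.

1127/1305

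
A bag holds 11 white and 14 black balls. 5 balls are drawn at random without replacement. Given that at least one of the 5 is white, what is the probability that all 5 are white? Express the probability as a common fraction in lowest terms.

3/332

Work in counts. Selections with at least one white: C(25,5) − C(14,5) = 53130 − 2002 = 51128.
Of those, selections where all 5 are white: C(11,5) = 462.
Conditional probability = 462/51128 = 3/332.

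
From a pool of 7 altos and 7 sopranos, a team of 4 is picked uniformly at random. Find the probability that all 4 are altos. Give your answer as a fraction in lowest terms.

There are C(14,4) = 1001 possible selections.
Selections with all altos: C(7,4) = 35.
Probability = 35/1001 = 5/143.

5/143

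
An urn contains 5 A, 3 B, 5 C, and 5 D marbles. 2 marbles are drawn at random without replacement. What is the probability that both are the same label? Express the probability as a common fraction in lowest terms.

11/51

There are C(18,2) = 153 ways to draw 2 marbles.
All same label: C(5,2) + C(3,2) + C(5,2) + C(5,2) = 10 + 3 + 10 + 10 = 33.
Probability = 33/153 = 11/51.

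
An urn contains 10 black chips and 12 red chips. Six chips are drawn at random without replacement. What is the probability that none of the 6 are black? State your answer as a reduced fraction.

4/323

There are C(22,6) = 74613 possible selections.
Selections with no black (all red): C(12,6) = 924.
Probability = 924/74613 = 4/323.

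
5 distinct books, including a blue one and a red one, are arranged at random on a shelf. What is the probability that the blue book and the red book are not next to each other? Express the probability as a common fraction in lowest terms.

There are 5! = 120 arrangements.
Arrangements with the blue book and the red book adjacent: 2·4! = 48.
So not adjacent: 120 − 48 = 72, probability 72/120 = 3/5.

3/5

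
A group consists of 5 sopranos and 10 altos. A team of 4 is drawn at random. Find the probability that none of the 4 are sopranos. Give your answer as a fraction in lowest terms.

2/13

There are C(15,4) = 1365 possible selections.
Selections with no sopranos (all altos): C(10,4) = 210.
Probability = 210/1365 = 2/13.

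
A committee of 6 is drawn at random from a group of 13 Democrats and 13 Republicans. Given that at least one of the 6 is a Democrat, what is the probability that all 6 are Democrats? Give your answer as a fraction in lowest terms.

6/799

Work in counts. Selections with at least one Democrat: C(26,6) − C(13,6) = 230230 − 1716 = 228514.
Of those, selections where all 6 are Democrats: C(13,6) = 1716.
Conditional probability = 1716/228514 = 6/799.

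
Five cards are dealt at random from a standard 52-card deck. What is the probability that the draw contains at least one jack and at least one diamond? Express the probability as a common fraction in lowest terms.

229297/866320

There are C(52,5) = 2598960 possible draws.
By inclusion-exclusion on the complements, draws missing all jacks or all diamonds: C(48,5) + C(39,5) − C(36,5) = 1712304 + 575757 − 376992 = 1911069.
So draws with at least one of each: 2598960 − 1911069 = 687891, probability 687891/2598960 = 229297/866320.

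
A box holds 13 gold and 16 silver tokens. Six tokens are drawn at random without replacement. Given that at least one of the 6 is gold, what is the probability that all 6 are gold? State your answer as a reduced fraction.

33/8981

Work in counts. Selections with at least one gold: C(29,6) − C(16,6) = 475020 − 8008 = 467012.
Of those, selections where all 6 are gold: C(13,6) = 1716.
Conditional probability = 1716/467012 = 33/8981.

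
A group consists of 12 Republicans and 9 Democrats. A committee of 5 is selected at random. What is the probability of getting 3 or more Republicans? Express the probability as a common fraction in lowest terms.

There are C(21,5) = 20349 ways to choose the 5.
Favorable selections (3 or more Republicans): C(12,3)·C(9,2) + C(12,4)·C(9,1) + C(12,5)·C(9,0) = 7920 + 4455 + 792 = 13167.
Probability = 13167/20349 = 11/17.

11/17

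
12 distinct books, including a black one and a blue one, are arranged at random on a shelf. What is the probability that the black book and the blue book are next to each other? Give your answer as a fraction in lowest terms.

There are 12! = 479001600 arrangements.
Treat the black book and the blue book as a block: 11! arrangements of the blocks × 2 orders within the block = 2·39916800 = 79833600.
Probability = 79833600/479001600 = 1/6.

1/6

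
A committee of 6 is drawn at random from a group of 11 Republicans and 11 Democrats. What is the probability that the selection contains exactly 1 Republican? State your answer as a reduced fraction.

22/323

There are C(22,6) = 74613 ways to choose 6 from 22.
Selections with exactly 1 Republican: choose 1 of the 11 Republicans and 5 of the 11 Democrats, C(11,1)·C(11,5) = 11·462 = 5082.
Probability = 5082/74613 = 22/323.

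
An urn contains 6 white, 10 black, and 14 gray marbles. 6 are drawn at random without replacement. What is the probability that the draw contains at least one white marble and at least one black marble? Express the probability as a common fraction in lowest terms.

There are C(30,6) = 593775 possible draws.
By inclusion-exclusion on the complements, draws missing all white or all black: C(24,6) + C(20,6) − C(14,6) = 134596 + 38760 − 3003 = 170353.
So draws with at least one of each: 593775 − 170353 = 423422, probability 423422/593775.

423422/593775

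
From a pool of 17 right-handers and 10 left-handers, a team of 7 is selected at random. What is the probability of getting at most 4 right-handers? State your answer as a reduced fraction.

1993/3795

Total selections: C(27,7) = 888030.
Favorable selections (at most 4 right-handers): C(17,0)·C(10,7) + C(17,1)·C(10,6) + C(17,2)·C(10,5) + C(17,3)·C(10,4) + C(17,4)·C(10,3) = 120 + 3570 + 34272 + 142800 + 285600 = 466362.
Probability = 466362/888030 = 1993/3795.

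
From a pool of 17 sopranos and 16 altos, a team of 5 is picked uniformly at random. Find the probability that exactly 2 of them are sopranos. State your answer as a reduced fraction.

The sample space is all 5-subsets of the 33: C(33,5) = 237336.
Selections with exactly 2 sopranos: choose 2 of the 17 sopranos and 3 of the 16 altos, C(17,2)·C(16,3) = 136·560 = 76160.
Probability = 76160/237336 = 9520/29667.

9520/29667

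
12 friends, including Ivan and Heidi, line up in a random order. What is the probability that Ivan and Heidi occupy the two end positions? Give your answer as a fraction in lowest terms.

1/66

There are 12! = 479001600 arrangements.
Place Ivan and Heidi at the ends in 2 ways, arrange the remaining 10 in 10! = 3628800 ways: 2·3628800 = 7257600.
Probability = 7257600/479001600 = 1/66.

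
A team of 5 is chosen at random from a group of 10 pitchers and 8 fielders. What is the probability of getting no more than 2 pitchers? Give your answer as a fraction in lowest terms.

13/34

There are C(18,5) = 8568 ways to choose the 5.
Favorable selections (no more than 2 pitchers): C(10,0)·C(8,5) + C(10,1)·C(8,4) + C(10,2)·C(8,3) = 56 + 700 + 2520 = 3276.
Probability = 3276/8568 = 13/34.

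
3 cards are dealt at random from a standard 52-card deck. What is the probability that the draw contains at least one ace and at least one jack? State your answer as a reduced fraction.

There are C(52,3) = 22100 possible draws.
By inclusion-exclusion on the complements, draws missing all aces or all jacks: C(48,3) + C(48,3) − C(44,3) = 17296 + 17296 − 13244 = 21348.
So draws with at least one of each: 22100 − 21348 = 752, probability 752/22100 = 188/5525.

188/5525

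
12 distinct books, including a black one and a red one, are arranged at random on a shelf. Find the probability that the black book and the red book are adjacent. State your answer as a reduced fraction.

There are 12! = 479001600 arrangements.
Treat the black book and the red book as a block: 11! arrangements of the blocks × 2 orders within the block = 2·39916800 = 79833600.
Probability = 79833600/479001600 = 1/6.

1/6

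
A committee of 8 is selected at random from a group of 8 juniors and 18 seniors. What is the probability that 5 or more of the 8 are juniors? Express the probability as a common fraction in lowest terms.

Total selections: C(26,8) = 1562275.
Favorable selections (5 or more juniors): C(8,5)·C(18,3) + C(8,6)·C(18,2) + C(8,7)·C(18,1) + C(8,8)·C(18,0) = 45696 + 4284 + 144 + 1 = 50125.
Probability = 50125/1562275 = 2005/62491.

2005/62491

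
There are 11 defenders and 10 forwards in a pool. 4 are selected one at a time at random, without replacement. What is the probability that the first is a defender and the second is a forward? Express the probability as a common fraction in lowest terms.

Multiply the conditional probabilities at each draw: 11/21 · 10/20 = 110/420 = 11/42.

11/42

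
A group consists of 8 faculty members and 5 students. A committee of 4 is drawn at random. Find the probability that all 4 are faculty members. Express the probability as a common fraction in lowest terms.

14/143

There are C(13,4) = 715 possible selections.
Selections with all faculty members: C(8,4) = 70.
Probability = 70/715 = 14/143.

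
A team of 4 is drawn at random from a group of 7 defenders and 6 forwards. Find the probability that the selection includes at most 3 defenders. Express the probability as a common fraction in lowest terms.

There are C(13,4) = 715 ways to choose the 4.
The complement is exactly 4 defenders: C(7,4)·C(6,0) = 35.
Probability = 1 − 35/715 = 680/715 = 136/143.

136/143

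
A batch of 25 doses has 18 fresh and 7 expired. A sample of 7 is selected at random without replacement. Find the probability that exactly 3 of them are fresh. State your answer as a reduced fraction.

1428/24035

The sample space is all 7-subsets of the 25: C(25,7) = 480700.
Selections with exactly 3 fresh: choose 3 of the 18 fresh and 4 of the 7 expired, C(18,3)·C(7,4) = 816·35 = 28560.
Probability = 28560/480700 = 1428/24035.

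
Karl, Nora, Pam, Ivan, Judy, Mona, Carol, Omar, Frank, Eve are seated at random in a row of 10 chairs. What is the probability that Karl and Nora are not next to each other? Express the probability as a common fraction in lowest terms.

There are 10! = 3628800 arrangements.
Arrangements with Karl and Nora adjacent: 2·9! = 725760.
So not adjacent: 3628800 − 725760 = 2903040, probability 2903040/3628800 = 4/5.

4/5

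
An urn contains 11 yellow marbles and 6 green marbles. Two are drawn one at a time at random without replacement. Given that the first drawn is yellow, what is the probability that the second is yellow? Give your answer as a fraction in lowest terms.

After removing one yellow, 16 remain: 10 yellow and 6 green.
So the probability the next is yellow is 10/16 = 5/8.

5/8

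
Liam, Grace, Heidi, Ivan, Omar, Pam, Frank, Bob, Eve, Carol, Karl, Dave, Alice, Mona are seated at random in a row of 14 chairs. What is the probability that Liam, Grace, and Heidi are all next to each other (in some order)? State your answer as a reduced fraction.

There are 14! = 87178291200 arrangements.
Treat the three as one block: 12! placements × 3! orders within the block = 479001600·6 = 2874009600.
Probability = 2874009600/87178291200 = 3/91.

3/91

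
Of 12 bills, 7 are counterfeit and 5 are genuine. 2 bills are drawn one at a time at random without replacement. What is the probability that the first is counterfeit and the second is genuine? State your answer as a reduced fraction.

Multiply the conditional probabilities at each draw: 7/12 · 5/11 = 35/132.

35/132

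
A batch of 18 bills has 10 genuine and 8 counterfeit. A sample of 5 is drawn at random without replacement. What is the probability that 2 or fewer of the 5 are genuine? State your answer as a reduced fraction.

13/34

Total selections: C(18,5) = 8568.
Favorable selections (2 or fewer genuine): C(10,0)·C(8,5) + C(10,1)·C(8,4) + C(10,2)·C(8,3) = 56 + 700 + 2520 = 3276.
Probability = 3276/8568 = 13/34.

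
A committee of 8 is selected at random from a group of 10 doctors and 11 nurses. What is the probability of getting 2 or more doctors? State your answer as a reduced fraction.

Total selections: C(21,8) = 203490.
Count the complement (fewer than 2 doctors): C(10,0)·C(11,8) + C(10,1)·C(11,7) = 165 + 3300 = 3465.
Probability = 1 − 3465/203490 = 200025/203490 = 635/646.

635/646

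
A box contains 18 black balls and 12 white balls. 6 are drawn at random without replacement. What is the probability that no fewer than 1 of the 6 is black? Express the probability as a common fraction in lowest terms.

28231/28275

There are C(30,6) = 593775 ways to choose the 6.
The complement is all 6 are white: C(12,6) = 924.
Probability = 1 − 924/593775 = 592851/593775 = 28231/28275.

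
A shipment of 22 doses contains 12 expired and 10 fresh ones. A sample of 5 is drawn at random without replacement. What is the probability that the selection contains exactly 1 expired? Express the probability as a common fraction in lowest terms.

Total number of selections: C(22,5) = 26334.
Selections with exactly 1 expired: choose 1 of the 12 expired and 4 of the 10 fresh, C(12,1)·C(10,4) = 12·210 = 2520.
Probability = 2520/26334 = 20/209.

20/209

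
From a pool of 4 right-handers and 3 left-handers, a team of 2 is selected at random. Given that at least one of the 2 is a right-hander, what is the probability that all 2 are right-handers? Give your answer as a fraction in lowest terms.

1/3

Work in counts. Selections with at least one right-hander: C(7,2) − C(3,2) = 21 − 3 = 18.
Of those, selections where all 2 are right-handers: C(4,2) = 6.
Conditional probability = 6/18 = 1/3.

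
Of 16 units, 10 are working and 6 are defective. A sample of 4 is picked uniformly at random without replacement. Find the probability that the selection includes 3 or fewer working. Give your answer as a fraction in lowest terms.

There are C(16,4) = 1820 ways to choose the 4.
The complement is exactly 4 working: C(10,4)·C(6,0) = 210.
Probability = 1 − 210/1820 = 1610/1820 = 23/26.

23/26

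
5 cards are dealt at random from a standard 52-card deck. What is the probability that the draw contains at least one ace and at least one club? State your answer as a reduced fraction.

There are C(52,5) = 2598960 possible draws.
By inclusion-exclusion on the complements, draws missing all aces or all clubs: C(48,5) + C(39,5) − C(36,5) = 1712304 + 575757 − 376992 = 1911069.
So draws with at least one of each: 2598960 − 1911069 = 687891, probability 687891/2598960 = 229297/866320.

229297/866320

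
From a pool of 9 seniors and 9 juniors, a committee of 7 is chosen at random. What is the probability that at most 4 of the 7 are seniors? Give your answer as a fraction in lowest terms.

There are C(18,7) = 31824 ways to choose the 7.
Favorable selections (at most 4 seniors): C(9,0)·C(9,7) + C(9,1)·C(9,6) + C(9,2)·C(9,5) + C(9,3)·C(9,4) + C(9,4)·C(9,3) = 36 + 756 + 4536 + 10584 + 10584 = 26496.
Probability = 26496/31824 = 184/221.

184/221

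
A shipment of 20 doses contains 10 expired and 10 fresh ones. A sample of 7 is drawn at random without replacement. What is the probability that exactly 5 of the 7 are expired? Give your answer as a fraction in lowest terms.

189/1292

There are C(20,7) = 77520 ways to choose 7 from 20.
Selections with exactly 5 expired: choose 5 of the 10 expired and 2 of the 10 fresh, C(10,5)·C(10,2) = 252·45 = 11340.
Probability = 11340/77520 = 189/1292.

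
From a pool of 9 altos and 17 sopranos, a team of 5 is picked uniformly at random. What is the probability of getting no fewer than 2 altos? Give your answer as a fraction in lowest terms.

Total selections: C(26,5) = 65780.
Count the complement (fewer than 2 altos): C(9,0)·C(17,5) + C(9,1)·C(17,4) = 6188 + 21420 = 27608.
Probability = 1 − 27608/65780 = 38172/65780 = 9543/16445.

9543/16445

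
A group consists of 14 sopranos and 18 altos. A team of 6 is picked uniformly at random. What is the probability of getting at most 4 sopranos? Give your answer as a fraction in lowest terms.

There are C(32,6) = 906192 ways to choose the 6.
Count the complement (more than 4 sopranos): C(14,5)·C(18,1) + C(14,6)·C(18,0) = 36036 + 3003 = 39039.
Probability = 1 − 39039/906192 = 867153/906192 = 41293/43152.

41293/43152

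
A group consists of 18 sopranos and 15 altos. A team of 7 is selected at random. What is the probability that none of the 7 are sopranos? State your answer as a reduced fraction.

There are C(33,7) = 4272048 possible selections.
Selections with no sopranos (all altos): C(15,7) = 6435.
Probability = 6435/4272048 = 65/43152.

65/43152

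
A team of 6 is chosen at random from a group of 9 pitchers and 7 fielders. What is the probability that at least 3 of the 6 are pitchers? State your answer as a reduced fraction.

9/11

There are C(16,6) = 8008 ways to choose the 6.
Count the complement (fewer than 3 pitchers): C(9,0)·C(7,6) + C(9,1)·C(7,5) + C(9,2)·C(7,4) = 7 + 189 + 1260 = 1456.
Probability = 1 − 1456/8008 = 6552/8008 = 9/11.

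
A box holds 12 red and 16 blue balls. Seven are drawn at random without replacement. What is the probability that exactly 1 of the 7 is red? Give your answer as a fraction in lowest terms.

There are C(28,7) = 1184040 ways to choose 7 from 28.
Selections with exactly 1 red: choose 1 of the 12 red and 6 of the 16 blue, C(12,1)·C(16,6) = 12·8008 = 96096.
Probability = 96096/1184040 = 28/345.

28/345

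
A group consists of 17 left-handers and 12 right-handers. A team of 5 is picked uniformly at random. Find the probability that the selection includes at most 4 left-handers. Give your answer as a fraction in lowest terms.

There are C(29,5) = 118755 ways to choose the 5.
The complement is exactly 5 left-handers: C(17,5)·C(12,0) = 6188.
Probability = 1 − 6188/118755 = 112567/118755 = 1237/1305.

1237/1305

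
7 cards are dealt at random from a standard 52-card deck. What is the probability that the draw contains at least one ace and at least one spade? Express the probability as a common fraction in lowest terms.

53122231/133784560

There are C(52,7) = 133784560 possible draws.
By inclusion-exclusion on the complements, draws missing all aces or all spades: C(48,7) + C(39,7) − C(36,7) = 73629072 + 15380937 − 8347680 = 80662329.
So draws with at least one of each: 133784560 − 80662329 = 53122231, probability 53122231/133784560.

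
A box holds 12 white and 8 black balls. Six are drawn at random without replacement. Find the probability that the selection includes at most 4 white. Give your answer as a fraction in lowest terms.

There are C(20,6) = 38760 ways to choose the 6.
Count the complement (more than 4 white): C(12,5)·C(8,1) + C(12,6)·C(8,0) = 6336 + 924 = 7260.
Probability = 1 − 7260/38760 = 31500/38760 = 525/646.

525/646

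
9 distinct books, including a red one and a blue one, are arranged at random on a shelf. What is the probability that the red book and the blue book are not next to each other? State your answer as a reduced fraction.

7/9

There are 9! = 362880 arrangements.
Arrangements with the red book and the blue book adjacent: 2·8! = 80640.
So not adjacent: 362880 − 80640 = 282240, probability 282240/362880 = 7/9.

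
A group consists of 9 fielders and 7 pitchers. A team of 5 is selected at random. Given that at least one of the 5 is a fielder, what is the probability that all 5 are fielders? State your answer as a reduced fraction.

2/69

Work in counts. Selections with at least one fielder: C(16,5) − C(7,5) = 4368 − 21 = 4347.
Of those, selections where all 5 are fielders: C(9,5) = 126.
Conditional probability = 126/4347 = 2/69.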